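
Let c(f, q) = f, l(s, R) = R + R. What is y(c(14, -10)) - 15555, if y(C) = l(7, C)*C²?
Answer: -10067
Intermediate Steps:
l(s, R) = 2*R
y(C) = 2*C³ (y(C) = (2*C)*C² = 2*C³)
y(c(14, -10)) - 15555 = 2*14³ - 15555 = 2*2744 - 15555 = 5488 - 15555 = -10067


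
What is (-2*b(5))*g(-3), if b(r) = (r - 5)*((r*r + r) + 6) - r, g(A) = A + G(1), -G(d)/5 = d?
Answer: -80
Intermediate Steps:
G(d) = -5*d
g(A) = -5 + A (g(A) = A - 5*1 = A - 5 = -5 + A)
b(r) = -r + (-5 + r)*(6 + r + r²) (b(r) = (-5 + r)*((r² + r) + 6) - r = (-5 + r)*((r + r²) + 6) - r = (-5 + r)*(6 + r + r²) - r = -r + (-5 + r)*(6 + r + r²))
(-2*b(5))*g(-3) = (-2*(-30 + 5³ - 4*5²))*(-5 - 3) = -2*(-30 + 125 - 4*25)*(-8) = -2*(-30 + 125 - 100)*(-8) = -2*(-5)*(-8) = 10*(-8) = -80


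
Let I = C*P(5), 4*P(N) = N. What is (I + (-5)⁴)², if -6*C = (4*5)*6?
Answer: 360000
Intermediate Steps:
P(N) = N/4
C = -20 (C = -4*5*6/6 = -10*6/3 = -⅙*120 = -20)
I = -25 (I = -5*5 = -20*5/4 = -25)
(I + (-5)⁴)² = (-25 + (-5)⁴)² = (-25 + 625)² = 600² = 360000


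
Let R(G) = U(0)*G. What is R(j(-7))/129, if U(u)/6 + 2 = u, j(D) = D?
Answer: 28/43 ≈ 0.65116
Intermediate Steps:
U(u) = -12 + 6*u
R(G) = -12*G (R(G) = (-12 + 6*0)*G = (-12 + 0)*G = -12*G)
R(j(-7))/129 = -12*(-7)/129 = 84*(1/129) = 28/43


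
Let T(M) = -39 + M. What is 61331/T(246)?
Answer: 61331/207 ≈ 296.29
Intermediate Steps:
61331/T(246) = 61331/(-39 + 246) = 61331/207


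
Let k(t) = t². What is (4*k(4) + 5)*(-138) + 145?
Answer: -9377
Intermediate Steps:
(4*k(4) + 5)*(-138) + 145 = (4*4² + 5)*(-138) + 145 = (4*16 + 5)*(-138) + 145 = (64 + 5)*(-138) + 145 = 69*(-138) + 145 = -9522 + 145 = -9377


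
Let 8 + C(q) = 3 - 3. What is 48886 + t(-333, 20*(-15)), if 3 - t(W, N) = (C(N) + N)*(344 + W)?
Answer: 52277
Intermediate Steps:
C(q) = -8 (C(q) = -8 + (3 - 3) = -8 + 0 = -8)
t(W, N) = 3 - (-8 + N)*(344 + W)
48886 + t(-333, 20*(-15)) = 48886 + (2755 - 6880*(-15) + 8*(-333) - 1*20*(-15)*(-333)) = 48886 + (2755 - 344*(-300) - 2664 - 1*(-300)*(-333)) = 48886 + (2755 + 103200 - 2664 - 99900) = 48886 + 3391 = 52277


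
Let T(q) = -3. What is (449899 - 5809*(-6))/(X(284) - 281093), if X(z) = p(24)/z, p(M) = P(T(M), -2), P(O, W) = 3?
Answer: -137669852/79830409 ≈ -1.7245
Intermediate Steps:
p(M) = 3
X(z) = 3/z
(449899 - 5809*(-6))/(X(284) - 281093) = (449899 - 5809*(-6))/(3/284 - 281093) = (449899 + 34854)/(3*(1/284) - 281093) = 484753/(3/284 - 281093) = 484753/(-79830409/284) = 484753*(-284/79830409) = -137669852/79830409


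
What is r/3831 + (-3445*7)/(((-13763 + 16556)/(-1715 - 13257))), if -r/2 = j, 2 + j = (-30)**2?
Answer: 3466608248/26817 ≈ 1.2927e+5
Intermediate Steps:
j = 898 (j = -2 + (-30)**2 = -2 + 900 = 898)
r = -1796 (r = -2*898 = -1796)
r/3831 + (-3445*7)/(((-13763 + 16556)/(-1715 - 13257))) = -1796/3831 + (-3445*7)/(((-13763 + 16556)/(-1715 - 13257))) = -1796*1/3831 - 24115/(2793/(-14972)) = -1796/3831 - 24115/(2793*(-1/14972)) = -1796/3831 - 24115/(-147/788) = -1796/3831 - 24115*(-788/147) = -1796/3831 + 2714660/21 = 3466608248/26817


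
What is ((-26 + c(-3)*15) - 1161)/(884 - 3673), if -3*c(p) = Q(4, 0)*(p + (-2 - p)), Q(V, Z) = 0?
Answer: 1187/2789 ≈ 0.42560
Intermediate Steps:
c(p) = 0 (c(p) = -0*(p + (-2 - p)) = -0*(-2) = -⅓*0 = 0)
((-26 + c(-3)*15) - 1161)/(884 - 3673) = ((-26 + 0*15) - 1161)/(884 - 3673) = ((-26 + 0) - 1161)/(-2789) = (-26 - 1161)*(-1/2789) = -1187*(-1/2789) = 1187/2789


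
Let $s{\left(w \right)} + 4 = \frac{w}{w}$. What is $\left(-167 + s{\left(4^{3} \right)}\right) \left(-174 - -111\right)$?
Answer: $10710$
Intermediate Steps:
$s{\left(w \right)} = -3$ ($s{\left(w \right)} = -4 + \frac{w}{w} = -4 + 1 = -3$)
$\left(-167 + s{\left(4^{3} \right)}\right) \left(-174 - -111\right) = \left(-167 - 3\right) \left(-174 - -111\right) = - 170 \left(-174 + 111\right) = \left(-170\right) \left(-63\right) = 10710$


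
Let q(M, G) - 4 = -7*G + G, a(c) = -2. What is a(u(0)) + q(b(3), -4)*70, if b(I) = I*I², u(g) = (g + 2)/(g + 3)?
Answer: 1958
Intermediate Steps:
u(g) = (2 + g)/(3 + g)
b(I) = I³
q(M, G) = 4 - 6*G (q(M, G) = 4 + (-7*G + G) = 4 - 6*G)
a(u(0)) + q(b(3), -4)*70 = -2 + (4 - 6*(-4))*70 = -2 + (4 + 24)*70 = -2 + 28*70 = -2 + 1960 = 1958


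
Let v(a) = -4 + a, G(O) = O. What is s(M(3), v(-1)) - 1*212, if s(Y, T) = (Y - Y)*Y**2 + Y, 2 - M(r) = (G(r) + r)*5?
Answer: -240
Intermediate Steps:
M(r) = 2 - 10*r (M(r) = 2 - (r + r)*5 = 2 - 2*r*5 = 2 - 10*r)
s(Y, T) = Y (s(Y, T) = 0*Y**2 + Y = 0 + Y = Y)
s(M(3), v(-1)) - 1*212 = (2 - 10*3) - 1*212 = (2 - 30) - 212 = -28 - 212 = -240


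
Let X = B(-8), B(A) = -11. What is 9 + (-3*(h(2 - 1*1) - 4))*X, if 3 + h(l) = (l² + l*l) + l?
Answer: -123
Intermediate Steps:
X = -11
h(l) = -3 + l + 2*l² (h(l) = -3 + ((l² + l*l) + l) = -3 + ((l² + l²) + l) = -3 + (2*l² + l) = -3 + (l + 2*l²) = -3 + l + 2*l²)
9 + (-3*(h(2 - 1*1) - 4))*X = 9 - 3*((-3 + (2 - 1*1) + 2*(2 - 1*1)²) - 4)*(-11) = 9 - 3*((-3 + (2 - 1) + 2*(2 - 1)²) - 4)*(-11) = 9 - 3*((-3 + 1 + 2*1²) - 4)*(-11) = 9 - 3*((-3 + 1 + 2*1) - 4)*(-11) = 9 - 3*((-3 + 1 + 2) - 4)*(-11) = 9 - 3*(0 - 4)*(-11) = 9 - 3*(-4)*(-11) = 9 + 12*(-11) = 9 - 132 = -123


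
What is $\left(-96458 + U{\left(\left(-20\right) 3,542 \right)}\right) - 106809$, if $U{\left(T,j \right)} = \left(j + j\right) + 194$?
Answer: $-201989$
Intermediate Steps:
$U{\left(T,j \right)} = 194 + 2 j$ ($U{\left(T,j \right)} = 2 j + 194 = 194 + 2 j$)
$\left(-96458 + U{\left(\left(-20\right) 3,542 \right)}\right) - 106809 = \left(-96458 + \left(194 + 2 \cdot 542\right)\right) - 106809 = \left(-96458 + \left(194 + 1084\right)\right) - 106809 = \left(-96458 + 1278\right) - 106809 = -95180 - 106809 = -201989$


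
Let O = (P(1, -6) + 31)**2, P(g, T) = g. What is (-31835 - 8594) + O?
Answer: -39405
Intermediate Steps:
O = 1024 (O = (1 + 31)**2 = 32**2 = 1024)
(-31835 - 8594) + O = (-31835 - 8594) + 1024 = -40429 + 1024 = -39405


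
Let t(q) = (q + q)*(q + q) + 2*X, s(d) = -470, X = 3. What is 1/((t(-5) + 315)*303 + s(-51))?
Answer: 1/127093 ≈ 7.8682e-6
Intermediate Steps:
t(q) = 6 + 4*q**2 (t(q) = (q + q)*(q + q) + 2*3 = (2*q)*(2*q) + 6 = 4*q**2 + 6 = 6 + 4*q**2)
1/((t(-5) + 315)*303 + s(-51)) = 1/(((6 + 4*(-5)**2) + 315)*303 - 470) = 1/(((6 + 4*25) + 315)*303 - 470) = 1/(((6 + 100) + 315)*303 - 470) = 1/((106 + 315)*303 - 470) = 1/(421*303 - 470) = 1/(127563 - 470) = 1/127093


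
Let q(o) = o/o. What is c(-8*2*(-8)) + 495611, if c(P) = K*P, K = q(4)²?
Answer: 495739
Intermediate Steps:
q(o) = 1
K = 1 (K = 1² = 1)
c(P) = P (c(P) = 1*P = P)
c(-8*2*(-8)) + 495611 = -8*2*(-8) + 495611 = -16*(-8) + 495611 = 128 + 495611 = 495739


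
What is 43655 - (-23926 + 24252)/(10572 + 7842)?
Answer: 401931422/9207 ≈ 43655.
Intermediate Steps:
43655 - (-23926 + 24252)/(10572 + 7842) = 43655 - 326/18414 = 43655 - 1*163/9207 = 43655 - 163/9207 = 401931422/9207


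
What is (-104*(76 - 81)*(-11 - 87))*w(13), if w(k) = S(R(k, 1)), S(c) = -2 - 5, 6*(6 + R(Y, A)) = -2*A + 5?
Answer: 356720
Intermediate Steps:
R(Y, A) = -31/6 - A/3 (R(Y, A) = -6 + (-2*A + 5)/6 = -6 + (5 - 2*A)/6 = -6 + (5/6 - A/3) = -31/6 - A/3)
S(c) = -7
w(k) = -7
(-104*(76 - 81)*(-11 - 87))*w(13) = -104*(76 - 81)*(-11 - 87)*(-7) = -(-520)*(-98)*(-7) = -104*490*(-7) = -50960*(-7) = 356720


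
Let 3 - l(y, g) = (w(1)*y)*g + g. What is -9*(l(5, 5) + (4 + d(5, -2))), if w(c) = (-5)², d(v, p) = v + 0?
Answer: 5562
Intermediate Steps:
d(v, p) = v
w(c) = 25
l(y, g) = 3 - g - 25*g*y (l(y, g) = 3 - ((25*y)*g + g) = 3 - (25*g*y + g) = 3 - (g + 25*g*y) = 3 + (-g - 25*g*y) = 3 - g - 25*g*y)
-9*(l(5, 5) + (4 + d(5, -2))) = -9*((3 - 1*5 - 25*5*5) + (4 + 5)) = -9*((3 - 5 - 625) + 9) = -9*(-627 + 9) = -9*(-618) = 5562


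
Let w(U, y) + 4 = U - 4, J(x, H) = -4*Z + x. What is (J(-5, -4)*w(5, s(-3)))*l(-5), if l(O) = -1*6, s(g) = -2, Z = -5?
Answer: 270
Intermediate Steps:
l(O) = -6
J(x, H) = 20 + x (J(x, H) = -4*(-5) + x = 20 + x)
w(U, y) = -8 + U (w(U, y) = -4 + (U - 4) = -4 + (-4 + U) = -8 + U)
(J(-5, -4)*w(5, s(-3)))*l(-5) = ((20 - 5)*(-8 + 5))*(-6) = (15*(-3))*(-6) = -45*(-6) = 270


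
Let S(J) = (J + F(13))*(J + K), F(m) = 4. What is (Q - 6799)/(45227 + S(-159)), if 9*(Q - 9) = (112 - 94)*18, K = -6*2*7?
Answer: -3377/41446 ≈ -0.081480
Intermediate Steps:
K = -84 (K = -12*7 = -84)
Q = 45 (Q = 9 + ((112 - 94)*18)/9 = 9 + (18*18)/9 = 9 + (1/9)*324 = 9 + 36 = 45)
S(J) = (-84 + J)*(4 + J) (S(J) = (J + 4)*(J - 84) = (4 + J)*(-84 + J) = (-84 + J)*(4 + J))
(Q - 6799)/(45227 + S(-159)) = (45 - 6799)/(45227 + (-336 + (-159)**2 - 80*(-159))) = -6754/(45227 + (-336 + 25281 + 12720)) = -6754/(45227 + 37665) = -6754/82892 = -6754*1/82892 = -3377/41446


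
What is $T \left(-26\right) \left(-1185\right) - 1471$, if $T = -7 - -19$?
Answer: $368249$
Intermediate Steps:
$T = 12$ ($T = -7 + 19 = 12$)
$T \left(-26\right) \left(-1185\right) - 1471 = 12 \left(-26\right) \left(-1185\right) - 1471 = \left(-312\right) \left(-1185\right) - 1471 = 369720 - 1471 = 368249$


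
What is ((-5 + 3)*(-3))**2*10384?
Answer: 373824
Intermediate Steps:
((-5 + 3)*(-3))**2*10384 = (-2*(-3))**2*10384 = 6**2*10384 = 36*10384 = 373824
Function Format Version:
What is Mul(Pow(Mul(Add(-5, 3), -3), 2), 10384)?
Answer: 373824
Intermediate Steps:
Mul(Pow(Mul(Add(-5, 3), -3), 2), 10384) = Mul(Pow(Mul(-2, -3), 2), 10384) = Mul(Pow(6, 2), 10384) = Mul(36, 10384) = 373824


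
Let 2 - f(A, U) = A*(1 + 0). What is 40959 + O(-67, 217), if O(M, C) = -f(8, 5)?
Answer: 40965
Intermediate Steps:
f(A, U) = 2 - A (f(A, U) = 2 - A*(1 + 0) = 2 - A)
O(M, C) = 6 (O(M, C) = -(2 - 1*8) = -(2 - 8) = -1*(-6) = 6)
40959 + O(-67, 217) = 40959 + 6 = 40965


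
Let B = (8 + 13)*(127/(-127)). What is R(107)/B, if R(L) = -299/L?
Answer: 299/2247 ≈ 0.13307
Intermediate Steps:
B = -21 (B = 21*(127*(-1/127)) = 21*(-1) = -21)
R(107)/B = -299/107/(-21) = -299*1/107*(-1/21) = -299/107*(-1/21) = 299/2247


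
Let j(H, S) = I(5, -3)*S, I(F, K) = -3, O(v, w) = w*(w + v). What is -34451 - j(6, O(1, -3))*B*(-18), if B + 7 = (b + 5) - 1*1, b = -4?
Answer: -32183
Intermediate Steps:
O(v, w) = w*(v + w)
j(H, S) = -3*S
B = -7 (B = -7 + ((-4 + 5) - 1*1) = -7 + (1 - 1) = -7 + 0 = -7)
-34451 - j(6, O(1, -3))*B*(-18) = -34451 - -(-9)*(1 - 3)*(-7)*(-18) = -34451 - -(-9)*(-2)*(-7)*(-18) = -34451 - -3*6*(-7)*(-18) = -34451 - (-18*(-7))*(-18) = -34451 - 126*(-18) = -34451 - 1*(-2268) = -34451 + 2268 = -32183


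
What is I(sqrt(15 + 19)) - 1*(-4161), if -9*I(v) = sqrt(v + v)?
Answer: 4161 - 2**(3/4)*17**(1/4)/9 ≈ 4160.6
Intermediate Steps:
I(v) = -sqrt(2)*sqrt(v)/9 (I(v) = -sqrt(v + v)/9 = -sqrt(2)*sqrt(v)/9)
I(sqrt(15 + 19)) - 1*(-4161) = -sqrt(2)*sqrt(sqrt(15 + 19))/9 - 1*(-4161) = -sqrt(2)*sqrt(sqrt(34))/9 + 4161 = -sqrt(2)*34**(1/4)/9 + 4161 = -2**(3/4)*17**(1/4)/9 + 4161 = 4161 - 2**(3/4)*17**(1/4)/9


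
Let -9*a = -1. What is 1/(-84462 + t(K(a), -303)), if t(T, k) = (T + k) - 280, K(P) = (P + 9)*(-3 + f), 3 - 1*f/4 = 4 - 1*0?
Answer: -9/765979 ≈ -1.1750e-5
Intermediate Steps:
a = ⅑ (a = -⅑*(-1) = ⅑ ≈ 0.11111)
f = -4 (f = 12 - 4*(4 - 1*0) = 12 - 4*(4 + 0) = 12 - 4*4 = 12 - 16 = -4)
K(P) = -63 - 7*P (K(P) = (P + 9)*(-3 - 4) = (9 + P)*(-7) = -63 - 7*P)
t(T, k) = -280 + T + k
1/(-84462 + t(K(a), -303)) = 1/(-84462 + (-280 + (-63 - 7*⅑) - 303)) = 1/(-84462 + (-280 + (-63 - 7/9) - 303)) = 1/(-84462 + (-280 - 574/9 - 303)) = 1/(-84462 - 5821/9) = 1/(-765979/9) = -9/765979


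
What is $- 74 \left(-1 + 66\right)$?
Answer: $-4810$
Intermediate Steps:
$- 74 \left(-1 + 66\right) = \left(-74\right) 65 = -4810$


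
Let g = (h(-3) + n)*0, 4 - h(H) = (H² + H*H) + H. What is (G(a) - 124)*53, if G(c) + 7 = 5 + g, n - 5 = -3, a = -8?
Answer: -6678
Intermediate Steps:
h(H) = 4 - H - 2*H² (h(H) = 4 - ((H² + H*H) + H) = 4 - ((H² + H²) + H) = 4 - (2*H² + H) = 4 - (H + 2*H²) = 4 + (-H - 2*H²) = 4 - H - 2*H²)
n = 2 (n = 5 - 3 = 2)
g = 0 (g = ((4 - 1*(-3) - 2*(-3)²) + 2)*0 = ((4 + 3 - 2*9) + 2)*0 = ((4 + 3 - 18) + 2)*0 = (-11 + 2)*0 = -9*0 = 0)
G(c) = -2 (G(c) = -7 + (5 + 0) = -7 + 5 = -2)
(G(a) - 124)*53 = (-2 - 124)*53 = -126*53 = -6678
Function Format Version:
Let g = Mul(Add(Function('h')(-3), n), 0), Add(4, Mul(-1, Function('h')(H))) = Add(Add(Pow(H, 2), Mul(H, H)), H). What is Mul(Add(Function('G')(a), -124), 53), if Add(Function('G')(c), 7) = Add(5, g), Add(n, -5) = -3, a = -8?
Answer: -6678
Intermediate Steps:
Function('h')(H) = Add(4, Mul(-1, H), Mul(-2, Pow(H, 2))) (Function('h')(H) = Add(4, Mul(-1, Add(Add(Pow(H, 2), Mul(H, H)), H))) = Add(4, Mul(-1, Add(Add(Pow(H, 2), Pow(H, 2)), H))) = Add(4, Mul(-1, Add(Mul(2, Pow(H, 2)), H))) = Add(4, Mul(-1, Add(H, Mul(2, Pow(H, 2))))) = Add(4, Add(Mul(-1, H), Mul(-2, Pow(H, 2)))) = Add(4, Mul(-1, H), Mul(-2, Pow(H, 2))))
n = 2 (n = Add(5, -3) = 2)
g = 0 (g = Mul(Add(Add(4, Mul(-1, -3), Mul(-2, Pow(-3, 2))), 2), 0) = Mul(Add(Add(4, 3, Mul(-2, 9)), 2), 0) = Mul(Add(Add(4, 3, -18), 2), 0) = Mul(Add(-11, 2), 0) = Mul(-9, 0) = 0)
Function('G')(c) = -2 (Function('G')(c) = Add(-7, Add(5, 0)) = Add(-7, 5) = -2)
Mul(Add(Function('G')(a), -124), 53) = Mul(Add(-2, -124), 53) = Mul(-126, 53) = -6678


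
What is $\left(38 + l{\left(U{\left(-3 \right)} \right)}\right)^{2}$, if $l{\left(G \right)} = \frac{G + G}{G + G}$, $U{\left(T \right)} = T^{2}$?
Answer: $1521$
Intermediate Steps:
$l{\left(G \right)} = 1$ ($l{\left(G \right)} = \frac{2 G}{2 G} = 2 G \frac{1}{2 G} = 1$)
$\left(38 + l{\left(U{\left(-3 \right)} \right)}\right)^{2} = \left(38 + 1\right)^{2} = 39^{2} = 1521$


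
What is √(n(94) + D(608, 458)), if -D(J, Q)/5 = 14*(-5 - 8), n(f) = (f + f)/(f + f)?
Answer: √911 ≈ 30.183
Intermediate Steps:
n(f) = 1 (n(f) = (2*f)/((2*f)) = (2*f)*(1/(2*f)) = 1)
D(J, Q) = 910 (D(J, Q) = -70*(-5 - 8) = -70*(-13) = -5*(-182) = 910)
√(n(94) + D(608, 458)) = √(1 + 910) = √911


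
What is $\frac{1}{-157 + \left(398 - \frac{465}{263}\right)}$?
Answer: $\frac{263}{62918} \approx 0.00418$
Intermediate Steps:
$\frac{1}{-157 + \left(398 - \frac{465}{263}\right)} = \frac{1}{-157 + \frac{104209}{263}} = \frac{1}{\frac{62918}{263}} = \frac{263}{62918}$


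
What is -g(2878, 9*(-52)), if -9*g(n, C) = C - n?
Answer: -3346/9 ≈ -371.78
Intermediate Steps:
g(n, C) = -C/9 + n/9 (g(n, C) = -(C - n)/9 = -C/9 + n/9)
-g(2878, 9*(-52)) = -(-(-52) + (⅑)*2878) = -(-⅑*(-468) + 2878/9) = -(52 + 2878/9) = -1*3346/9 = -3346/9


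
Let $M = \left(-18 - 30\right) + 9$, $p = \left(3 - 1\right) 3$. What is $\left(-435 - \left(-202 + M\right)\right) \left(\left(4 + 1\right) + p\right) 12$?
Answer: $-25608$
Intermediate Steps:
$p = 6$ ($p = 2 \cdot 3 = 6$)
$M = -39$ ($M = -48 + 9 = -39$)
$\left(-435 - \left(-202 + M\right)\right) \left(\left(4 + 1\right) + p\right) 12 = \left(-435 + \left(202 - -39\right)\right) \left(\left(4 + 1\right) + 6\right) 12 = \left(-435 + \left(202 + 39\right)\right) \left(5 + 6\right) 12 = \left(-435 + 241\right) 11 \cdot 12 = \left(-194\right) 132 = -25608$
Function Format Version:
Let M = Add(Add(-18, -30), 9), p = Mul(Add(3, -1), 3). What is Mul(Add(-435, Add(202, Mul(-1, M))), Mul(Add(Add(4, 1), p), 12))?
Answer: -25608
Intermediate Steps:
p = 6 (p = Mul(2, 3) = 6)
M = -39 (M = Add(-48, 9) = -39)
Mul(Add(-435, Add(202, Mul(-1, M))), Mul(Add(Add(4, 1), p), 12)) = Mul(Add(-435, Add(202, Mul(-1, -39))), Mul(Add(Add(4, 1), 6), 12)) = Mul(Add(-435, Add(202, 39)), Mul(Add(5, 6), 12)) = Mul(Add(-435, 241), Mul(11, 12)) = Mul(-194, 132) = -25608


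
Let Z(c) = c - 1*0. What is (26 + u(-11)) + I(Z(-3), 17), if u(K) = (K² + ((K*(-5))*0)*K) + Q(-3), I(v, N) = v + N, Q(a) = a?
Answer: 158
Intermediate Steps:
Z(c) = c (Z(c) = c + 0 = c)
I(v, N) = N + v
u(K) = -3 + K² (u(K) = (K² + ((K*(-5))*0)*K) - 3 = (K² + (-5*K*0)*K) - 3 = (K² + 0*K) - 3 = (K² + 0) - 3 = K² - 3 = -3 + K²)
(26 + u(-11)) + I(Z(-3), 17) = (26 + (-3 + (-11)²)) + (17 - 3) = (26 + (-3 + 121)) + 14 = (26 + 118) + 14 = 144 + 14 = 158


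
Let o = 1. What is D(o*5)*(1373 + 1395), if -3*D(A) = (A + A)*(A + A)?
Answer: -276800/3 ≈ -92267.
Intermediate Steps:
D(A) = -4*A²/3 (D(A) = -(A + A)*(A + A)/3 = -2*A*2*A/3 = -4*A²/3)
D(o*5)*(1373 + 1395) = (-4*(1*5)²/3)*(1373 + 1395) = -4/3*5²*2768 = -4/3*25*2768 = -100/3*2768 = -276800/3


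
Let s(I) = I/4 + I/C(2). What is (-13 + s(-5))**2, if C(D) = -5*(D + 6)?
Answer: 12769/64 ≈ 199.52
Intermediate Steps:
C(D) = -30 - 5*D (C(D) = -5*(6 + D) = -30 - 5*D)
s(I) = 9*I/40 (s(I) = I/4 + I/(-30 - 5*2) = I*(1/4) + I/(-30 - 10) = I/4 + I/(-40) = I/4 + I*(-1/40) = I/4 - I/40 = 9*I/40)
(-13 + s(-5))**2 = (-13 + (9/40)*(-5))**2 = (-13 - 9/8)**2 = (-113/8)**2 = 12769/64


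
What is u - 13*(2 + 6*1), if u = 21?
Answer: -83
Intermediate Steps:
u - 13*(2 + 6*1) = 21 - 13*(2 + 6*1) = 21 - 13*(2 + 6) = 21 - 13*8 = 21 - 104 = -83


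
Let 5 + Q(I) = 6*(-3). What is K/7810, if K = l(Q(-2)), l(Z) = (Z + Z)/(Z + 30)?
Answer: -23/27335 ≈ -0.00084141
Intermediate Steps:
Q(I) = -23 (Q(I) = -5 + 6*(-3) = -5 - 18 = -23)
l(Z) = 2*Z/(30 + Z) (l(Z) = (2*Z)/(30 + Z) = 2*Z/(30 + Z))
K = -46/7 (K = 2*(-23)/(30 - 23) = 2*(-23)/7 = 2*(-23)*(⅐) = -46/7 ≈ -6.5714)
K/7810 = -46/7/7810 = -46/7*1/7810 = -23/27335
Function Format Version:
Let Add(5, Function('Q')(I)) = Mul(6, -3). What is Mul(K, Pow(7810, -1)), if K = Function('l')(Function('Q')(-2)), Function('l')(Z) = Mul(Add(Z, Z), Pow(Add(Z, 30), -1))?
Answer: Rational(-23, 27335) ≈ -0.00084141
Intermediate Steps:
Function('Q')(I) = -23 (Function('Q')(I) = Add(-5, Mul(6, -3)) = Add(-5, -18) = -23)
Function('l')(Z) = Mul(2, Z, Pow(Add(30, Z), -1)) (Function('l')(Z) = Mul(Mul(2, Z), Pow(Add(30, Z), -1)) = Mul(2, Z, Pow(Add(30, Z), -1)))
K = Rational(-46, 7) (K = Mul(2, -23, Pow(Add(30, -23), -1)) = Mul(2, -23, Pow(7, -1)) = Mul(2, -23, Rational(1, 7)) = Rational(-46, 7) ≈ -6.5714)
Mul(K, Pow(7810, -1)) = Mul(Rational(-46, 7), Pow(7810, -1)) = Mul(Rational(-46, 7), Rational(1, 7810)) = Rational(-23, 27335)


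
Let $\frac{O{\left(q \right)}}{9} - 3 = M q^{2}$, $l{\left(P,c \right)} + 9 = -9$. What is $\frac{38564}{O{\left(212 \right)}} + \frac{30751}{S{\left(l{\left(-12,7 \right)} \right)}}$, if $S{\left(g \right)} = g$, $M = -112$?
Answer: $- \frac{154792154603}{90607050} \approx -1708.4$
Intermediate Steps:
$l{\left(P,c \right)} = -18$ ($l{\left(P,c \right)} = -9 - 9 = -18$)
$O{\left(q \right)} = 27 - 1008 q^{2}$ ($O{\left(q \right)} = 27 + 9 \left(- 112 q^{2}\right) = 27 - 1008 q^{2}$)
$\frac{38564}{O{\left(212 \right)}} + \frac{30751}{S{\left(l{\left(-12,7 \right)} \right)}} = \frac{38564}{27 - 1008 \cdot 212^{2}} + \frac{30751}{-18} = \frac{38564}{27 - 45303552} + 30751 \left(- \frac{1}{18}\right) = \frac{38564}{27 - 45303552} - \frac{30751}{18} = \frac{38564}{-45303525} - \frac{30751}{18} = 38564 \left(- \frac{1}{45303525}\right) - \frac{30751}{18} = - \frac{38564}{45303525} - \frac{30751}{18} = - \frac{154792154603}{90607050}$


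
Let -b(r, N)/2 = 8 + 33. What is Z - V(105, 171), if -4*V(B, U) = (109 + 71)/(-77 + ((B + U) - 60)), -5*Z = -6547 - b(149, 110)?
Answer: 179772/139 ≈ 1293.3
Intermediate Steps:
b(r, N) = -82 (b(r, N) = -2*(8 + 33) = -2*41 = -82)
Z = 1293 (Z = -(-6547 - 1*(-82))/5 = -(-6547 + 82)/5 = -⅕*(-6465) = 1293)
V(B, U) = -45/(-137 + B + U) (V(B, U) = -(109 + 71)/(4*(-77 + ((B + U) - 60))) = -45/(-77 + (-60 + B + U)) = -45/(-137 + B + U))
Z - V(105, 171) = 1293 - (-45)/(-137 + 105 + 171) = 1293 - (-45)/139 = 1293 - 1*(-45/139) = 1293 + 45/139 = 179772/139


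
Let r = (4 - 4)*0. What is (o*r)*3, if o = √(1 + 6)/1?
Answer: 0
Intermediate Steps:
o = √7 (o = √7*1 = √7 ≈ 2.6458)
r = 0 (r = 0*0 = 0)
(o*r)*3 = (√7*0)*3 = 0*3 = 0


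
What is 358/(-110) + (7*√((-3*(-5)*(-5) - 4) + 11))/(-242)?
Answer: -179/55 - 7*I*√17/121 ≈ -3.2545 - 0.23853*I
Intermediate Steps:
358/(-110) + (7*√((-3*(-5)*(-5) - 4) + 11))/(-242) = 358*(-1/110) + (7*√((15*(-5) - 4) + 11))*(-1/242) = -179/55 + (7*√((-75 - 4) + 11))*(-1/242) = -179/55 + (7*√(-79 + 11))*(-1/242) = -179/55 + (7*√(-68))*(-1/242) = -179/55 + (7*(2*I*√17))*(-1/242) = -179/55 + (14*I*√17)*(-1/242) = -179/55 - 7*I*√17/121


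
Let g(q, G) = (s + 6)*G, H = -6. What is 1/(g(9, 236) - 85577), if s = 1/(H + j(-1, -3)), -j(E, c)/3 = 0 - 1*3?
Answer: -3/252247 ≈ -1.1893e-5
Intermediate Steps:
j(E, c) = 9 (j(E, c) = -3*(0 - 1*3) = -3*(0 - 3) = -3*(-3) = 9)
s = ⅓ (s = 1/(-6 + 9) = 1/3 = ⅓ ≈ 0.33333)
g(q, G) = 19*G/3 (g(q, G) = (⅓ + 6)*G = 19*G/3)
1/(g(9, 236) - 85577) = 1/((19/3)*236 - 85577) = 1/(4484/3 - 85577) = 1/(-252247/3) = -3/252247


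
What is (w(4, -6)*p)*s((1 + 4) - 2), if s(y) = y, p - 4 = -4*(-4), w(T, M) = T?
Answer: 240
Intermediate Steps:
p = 20 (p = 4 - 4*(-4) = 4 + 16 = 20)
(w(4, -6)*p)*s((1 + 4) - 2) = (4*20)*((1 + 4) - 2) = 80*(5 - 2) = 80*3 = 240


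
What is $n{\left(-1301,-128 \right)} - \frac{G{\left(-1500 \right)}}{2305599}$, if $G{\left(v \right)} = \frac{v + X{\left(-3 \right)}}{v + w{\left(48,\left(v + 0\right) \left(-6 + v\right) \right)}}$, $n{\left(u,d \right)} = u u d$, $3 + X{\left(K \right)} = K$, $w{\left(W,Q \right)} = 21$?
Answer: $- \frac{246260783652929398}{1136660307} \approx -2.1665 \cdot 10^{8}$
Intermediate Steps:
$X{\left(K \right)} = -3 + K$
$n{\left(u,d \right)} = d u^{2}$ ($n{\left(u,d \right)} = u^{2} d = d u^{2}$)
$G{\left(v \right)} = \frac{-6 + v}{21 + v}$ ($G{\left(v \right)} = \frac{v - 6}{v + 21} = \frac{v - 6}{21 + v} = \frac{-6 + v}{21 + v}$)
$n{\left(-1301,-128 \right)} - \frac{G{\left(-1500 \right)}}{2305599} = - 128 \left(-1301\right)^{2} - \frac{\frac{1}{21 - 1500} \left(-6 - 1500\right)}{2305599} = \left(-128\right) 1692601 - \frac{1}{-1479} \left(-1506\right) \frac{1}{2305599} = -216652928 - \left(- \frac{1}{1479}\right) \left(-1506\right) \frac{1}{2305599} = -216652928 - \frac{502}{493} \cdot \frac{1}{2305599} = -216652928 - \frac{502}{1136660307} = - \frac{246260783652929398}{1136660307}$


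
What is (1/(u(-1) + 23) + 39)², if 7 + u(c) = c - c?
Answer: 390625/256 ≈ 1525.9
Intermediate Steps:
u(c) = -7 (u(c) = -7 + (c - c) = -7 + 0 = -7)
(1/(u(-1) + 23) + 39)² = (1/(-7 + 23) + 39)² = (1/16 + 39)² = (625/16)² = 390625/256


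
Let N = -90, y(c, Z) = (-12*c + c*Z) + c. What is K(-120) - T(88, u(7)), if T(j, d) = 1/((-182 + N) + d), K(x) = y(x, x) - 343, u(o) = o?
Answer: 4074906/265 ≈ 15377.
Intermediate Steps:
y(c, Z) = -11*c + Z*c (y(c, Z) = (-12*c + Z*c) + c = -11*c + Z*c)
K(x) = -343 + x*(-11 + x) (K(x) = x*(-11 + x) - 343 = -343 + x*(-11 + x))
T(j, d) = 1/(-272 + d) (T(j, d) = 1/((-182 - 90) + d) = 1/(-272 + d))
K(-120) - T(88, u(7)) = (-343 - 120*(-11 - 120)) - 1/(-272 + 7) = (-343 - 120*(-131)) - 1/(-265) = (-343 + 15720) - 1*(-1/265) = 15377 + 1/265 = 4074906/265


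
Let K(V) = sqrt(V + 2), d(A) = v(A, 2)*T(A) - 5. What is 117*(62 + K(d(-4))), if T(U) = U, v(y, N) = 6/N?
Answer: 7254 + 117*I*sqrt(15) ≈ 7254.0 + 453.14*I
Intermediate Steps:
d(A) = -5 + 3*A (d(A) = (6/2)*A - 5 = (6*(1/2))*A - 5 = 3*A - 5 = -5 + 3*A)
K(V) = sqrt(2 + V)
117*(62 + K(d(-4))) = 117*(62 + sqrt(2 + (-5 + 3*(-4)))) = 117*(62 + sqrt(2 + (-5 - 12))) = 117*(62 + sqrt(2 - 17)) = 117*(62 + sqrt(-15)) = 117*(62 + I*sqrt(15)) = 7254 + 117*I*sqrt(15)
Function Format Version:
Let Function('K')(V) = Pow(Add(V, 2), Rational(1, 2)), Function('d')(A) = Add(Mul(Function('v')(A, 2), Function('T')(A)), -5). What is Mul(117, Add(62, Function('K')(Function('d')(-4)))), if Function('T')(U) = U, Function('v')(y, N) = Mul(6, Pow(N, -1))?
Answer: Add(7254, Mul(117, I, Pow(15, Rational(1, 2)))) ≈ Add(7254.0, Mul(453.14, I))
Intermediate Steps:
Function('d')(A) = Add(-5, Mul(3, A)) (Function('d')(A) = Add(Mul(Mul(6, Pow(2, -1)), A), -5) = Add(Mul(Mul(6, Rational(1, 2)), A), -5) = Add(Mul(3, A), -5) = Add(-5, Mul(3, A)))
Function('K')(V) = Pow(Add(2, V), Rational(1, 2))
Mul(117, Add(62, Function('K')(Function('d')(-4)))) = Mul(117, Add(62, Pow(Add(2, Add(-5, Mul(3, -4))), Rational(1, 2)))) = Mul(117, Add(62, Pow(Add(2, Add(-5, -12)), Rational(1, 2)))) = Mul(117, Add(62, Pow(Add(2, -17), Rational(1, 2)))) = Mul(117, Add(62, Pow(-15, Rational(1, 2)))) = Mul(117, Add(62, Mul(I, Pow(15, Rational(1, 2))))) = Add(7254, Mul(117, I, Pow(15, Rational(1, 2))))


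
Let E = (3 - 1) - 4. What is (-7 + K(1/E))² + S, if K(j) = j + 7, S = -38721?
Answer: -154883/4 ≈ -38721.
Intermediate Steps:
E = -2 (E = 2 - 4 = -2)
K(j) = 7 + j
(-7 + K(1/E))² + S = (-7 + (7 + 1/(-2)))² - 38721 = (-7 + (7 - ½))² - 38721 = (-7 + 13/2)² - 38721 = (-½)² - 38721 = ¼ - 38721 = -154883/4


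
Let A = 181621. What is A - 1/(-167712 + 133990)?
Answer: 6124623363/33722 ≈ 1.8162e+5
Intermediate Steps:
A - 1/(-167712 + 133990) = 181621 - 1/(-167712 + 133990) = 181621 - 1/(-33722) = 181621 - 1*(-1/33722) = 181621 + 1/33722 = 6124623363/33722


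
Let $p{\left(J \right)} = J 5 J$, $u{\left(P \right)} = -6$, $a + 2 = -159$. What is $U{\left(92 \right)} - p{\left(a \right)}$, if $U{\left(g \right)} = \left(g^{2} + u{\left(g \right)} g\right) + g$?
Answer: $-121601$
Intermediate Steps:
$a = -161$ ($a = -2 - 159 = -161$)
$p{\left(J \right)} = 5 J^{2}$ ($p{\left(J \right)} = 5 J J = 5 J^{2}$)
$U{\left(g \right)} = g^{2} - 5 g$ ($U{\left(g \right)} = \left(g^{2} - 6 g\right) + g = g^{2} - 5 g$)
$U{\left(92 \right)} - p{\left(a \right)} = 92 \left(-5 + 92\right) - 5 \left(-161\right)^{2} = 92 \cdot 87 - 5 \cdot 25921 = 8004 - 129605 = -121601$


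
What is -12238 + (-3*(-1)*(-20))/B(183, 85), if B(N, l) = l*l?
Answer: -17683922/1445 ≈ -12238.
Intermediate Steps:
B(N, l) = l²
-12238 + (-3*(-1)*(-20))/B(183, 85) = -12238 + (-3*(-1)*(-20))/(85²) = -12238 + (3*(-20))/7225 = -12238 - 60*1/7225 = -12238 - 12/1445 = -17683922/1445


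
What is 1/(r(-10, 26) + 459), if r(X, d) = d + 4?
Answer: 1/489 ≈ 0.0020450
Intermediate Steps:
r(X, d) = 4 + d
1/(r(-10, 26) + 459) = 1/((4 + 26) + 459) = 1/(30 + 459) = 1/489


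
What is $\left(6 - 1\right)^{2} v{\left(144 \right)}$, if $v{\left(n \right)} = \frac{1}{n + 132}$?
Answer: $\frac{25}{276} \approx 0.09058$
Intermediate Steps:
$v{\left(n \right)} = \frac{1}{132 + n}$
$\left(6 - 1\right)^{2} v{\left(144 \right)} = \frac{\left(6 - 1\right)^{2}}{132 + 144} = \frac{5^{2}}{276} = 25 \cdot \frac{1}{276} = \frac{25}{276}$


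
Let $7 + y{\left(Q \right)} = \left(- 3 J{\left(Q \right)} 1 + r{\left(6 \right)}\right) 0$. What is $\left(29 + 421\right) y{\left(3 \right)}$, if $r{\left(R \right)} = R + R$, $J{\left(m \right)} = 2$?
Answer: $-3150$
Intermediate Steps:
$r{\left(R \right)} = 2 R$
$y{\left(Q \right)} = -7$ ($y{\left(Q \right)} = -7 + \left(\left(-3\right) 2 \cdot 1 + 2 \cdot 6\right) 0 = -7 + \left(\left(-6\right) 1 + 12\right) 0 = -7 + \left(-6 + 12\right) 0 = -7 + 6 \cdot 0 = -7 + 0 = -7$)
$\left(29 + 421\right) y{\left(3 \right)} = \left(29 + 421\right) \left(-7\right) = 450 \left(-7\right) = -3150$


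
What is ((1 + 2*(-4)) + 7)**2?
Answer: 0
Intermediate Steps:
((1 + 2*(-4)) + 7)**2 = ((1 - 8) + 7)**2 = (-7 + 7)**2 = 0**2 = 0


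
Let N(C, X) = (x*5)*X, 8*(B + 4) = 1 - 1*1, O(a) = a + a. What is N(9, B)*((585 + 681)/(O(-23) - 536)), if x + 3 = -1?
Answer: -16880/97 ≈ -174.02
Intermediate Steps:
x = -4 (x = -3 - 1 = -4)
O(a) = 2*a
B = -4 (B = -4 + (1 - 1*1)/8 = -4 + (1 - 1)/8 = -4 + (⅛)*0 = -4 + 0 = -4)
N(C, X) = -20*X (N(C, X) = (-4*5)*X = -20*X)
N(9, B)*((585 + 681)/(O(-23) - 536)) = (-20*(-4))*((585 + 681)/(2*(-23) - 536)) = 80*(1266/(-46 - 536)) = 80*(1266/(-582)) = 80*(1266*(-1/582)) = 80*(-211/97) = -16880/97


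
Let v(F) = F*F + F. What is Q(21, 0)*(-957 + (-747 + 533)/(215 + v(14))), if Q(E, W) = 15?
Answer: -1220817/85 ≈ -14363.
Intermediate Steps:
v(F) = F + F² (v(F) = F² + F = F + F²)
Q(21, 0)*(-957 + (-747 + 533)/(215 + v(14))) = 15*(-957 + (-747 + 533)/(215 + 14*(1 + 14))) = 15*(-957 - 214/(215 + 14*15)) = 15*(-957 - 214/(215 + 210)) = 15*(-957 - 214/425) = 15*(-406939/425) = -1220817/85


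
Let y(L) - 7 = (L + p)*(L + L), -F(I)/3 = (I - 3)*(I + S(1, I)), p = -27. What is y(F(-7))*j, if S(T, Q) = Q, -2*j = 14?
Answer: -2628409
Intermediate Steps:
j = -7 (j = -1/2*14 = -7)
F(I) = -6*I*(-3 + I) (F(I) = -3*(I - 3)*(I + I) = -3*(-3 + I)*2*I = -6*I*(-3 + I))
y(L) = 7 + 2*L*(-27 + L) (y(L) = 7 + (L - 27)*(L + L) = 7 + (-27 + L)*(2*L) = 7 + 2*L*(-27 + L))
y(F(-7))*j = (7 - 324*(-7)*(3 - 1*(-7)) + 2*(6*(-7)*(3 - 1*(-7)))**2)*(-7) = (7 - 324*(-7)*(3 + 7) + 2*(6*(-7)*(3 + 7))**2)*(-7) = (7 - 324*(-7)*10 + 2*(6*(-7)*10)**2)*(-7) = (7 - 54*(-420) + 2*(-420)**2)*(-7) = (7 + 22680 + 2*176400)*(-7) = (7 + 22680 + 352800)*(-7) = 375487*(-7) = -2628409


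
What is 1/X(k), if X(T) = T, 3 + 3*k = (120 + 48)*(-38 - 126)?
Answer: -1/9185 ≈ -0.00010887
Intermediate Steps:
k = -9185 (k = -1 + ((120 + 48)*(-38 - 126))/3 = -1 + (168*(-164))/3 = -1 + (⅓)*(-27552) = -1 - 9184 = -9185)
1/X(k) = 1/(-9185) = -1/9185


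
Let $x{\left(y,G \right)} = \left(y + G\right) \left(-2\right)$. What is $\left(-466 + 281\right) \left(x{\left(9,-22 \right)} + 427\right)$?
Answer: $-83805$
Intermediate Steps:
$x{\left(y,G \right)} = - 2 G - 2 y$ ($x{\left(y,G \right)} = \left(G + y\right) \left(-2\right) = - 2 G - 2 y$)
$\left(-466 + 281\right) \left(x{\left(9,-22 \right)} + 427\right) = \left(-466 + 281\right) \left(\left(\left(-2\right) \left(-22\right) - 18\right) + 427\right) = - 185 \left(\left(44 - 18\right) + 427\right) = - 185 \left(26 + 427\right) = \left(-185\right) 453 = -83805$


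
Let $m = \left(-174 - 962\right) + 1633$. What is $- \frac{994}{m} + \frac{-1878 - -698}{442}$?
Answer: $- \frac{1032}{221} \approx -4.6697$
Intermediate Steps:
$m = 497$ ($m = -1136 + 1633 = 497$)
$- \frac{994}{m} + \frac{-1878 - -698}{442} = - \frac{994}{497} + \frac{-1878 - -698}{442} = \left(-994\right) \frac{1}{497} + \left(-1878 + 698\right) \frac{1}{442} = -2 - \frac{590}{221} = - \frac{1032}{221}$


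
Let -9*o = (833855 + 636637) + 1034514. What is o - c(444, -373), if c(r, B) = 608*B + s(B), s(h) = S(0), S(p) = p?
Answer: -51550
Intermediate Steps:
s(h) = 0
c(r, B) = 608*B (c(r, B) = 608*B + 0 = 608*B)
o = -278334 (o = -((833855 + 636637) + 1034514)/9 = -(1470492 + 1034514)/9 = -1/9*2505006 = -278334)
o - c(444, -373) = -278334 - 608*(-373) = -278334 - 1*(-226784) = -278334 + 226784 = -51550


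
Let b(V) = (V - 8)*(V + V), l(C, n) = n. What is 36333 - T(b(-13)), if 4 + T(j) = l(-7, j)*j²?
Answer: -162734999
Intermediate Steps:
b(V) = 2*V*(-8 + V) (b(V) = (-8 + V)*(2*V) = 2*V*(-8 + V))
T(j) = -4 + j³ (T(j) = -4 + j*j² = -4 + j³)
36333 - T(b(-13)) = 36333 - (-4 + (2*(-13)*(-8 - 13))³) = 36333 - (-4 + (2*(-13)*(-21))³) = 36333 - (-4 + 546³) = 36333 - (-4 + 162771336) = 36333 - 1*162771332 = 36333 - 162771332 = -162734999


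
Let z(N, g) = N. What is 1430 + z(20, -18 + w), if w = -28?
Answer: 1450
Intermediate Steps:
1430 + z(20, -18 + w) = 1430 + 20 = 1450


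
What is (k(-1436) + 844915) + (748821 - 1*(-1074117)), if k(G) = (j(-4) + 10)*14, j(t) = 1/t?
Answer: 5335979/2 ≈ 2.6680e+6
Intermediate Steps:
j(t) = 1/t
k(G) = 273/2 (k(G) = (1/(-4) + 10)*14 = (-¼ + 10)*14 = (39/4)*14 = 273/2)
(k(-1436) + 844915) + (748821 - 1*(-1074117)) = (273/2 + 844915) + (748821 - 1*(-1074117)) = 1690103/2 + (748821 + 1074117) = 1690103/2 + 1822938 = 5335979/2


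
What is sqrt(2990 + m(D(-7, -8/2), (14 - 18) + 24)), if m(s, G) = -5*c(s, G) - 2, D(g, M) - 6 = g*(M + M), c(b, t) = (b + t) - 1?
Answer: 3*sqrt(287) ≈ 50.823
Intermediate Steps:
c(b, t) = -1 + b + t
D(g, M) = 6 + 2*M*g (D(g, M) = 6 + g*(M + M) = 6 + g*(2*M) = 6 + 2*M*g)
m(s, G) = 3 - 5*G - 5*s (m(s, G) = -5*(-1 + s + G) - 2 = -5*(-1 + G + s) - 2 = (5 - 5*G - 5*s) - 2 = 3 - 5*G - 5*s)
sqrt(2990 + m(D(-7, -8/2), (14 - 18) + 24)) = sqrt(2990 + (3 - 5*((14 - 18) + 24) - 5*(6 + 2*(-8/2)*(-7)))) = sqrt(2990 + (3 - 5*(-4 + 24) - 5*(6 + 2*(-8*1/2)*(-7)))) = sqrt(2990 + (3 - 5*20 - 5*(6 + 2*(-4)*(-7)))) = sqrt(2990 + (3 - 100 - 5*(6 + 56))) = sqrt(2990 + (3 - 100 - 5*62)) = sqrt(2990 + (3 - 100 - 310)) = sqrt(2990 - 407) = sqrt(2583) = 3*sqrt(287)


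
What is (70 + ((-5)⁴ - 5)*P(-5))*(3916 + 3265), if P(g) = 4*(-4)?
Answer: -70732850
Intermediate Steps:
P(g) = -16
(70 + ((-5)⁴ - 5)*P(-5))*(3916 + 3265) = (70 + ((-5)⁴ - 5)*(-16))*(3916 + 3265) = (70 + (625 - 5)*(-16))*7181 = (70 + 620*(-16))*7181 = (70 - 9920)*7181 = -9850*7181 = -70732850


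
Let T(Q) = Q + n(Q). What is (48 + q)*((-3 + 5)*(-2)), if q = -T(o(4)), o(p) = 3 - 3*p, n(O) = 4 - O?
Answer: -176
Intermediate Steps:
T(Q) = 4 (T(Q) = Q + (4 - Q) = 4)
q = -4 (q = -1*4 = -4)
(48 + q)*((-3 + 5)*(-2)) = (48 - 4)*((-3 + 5)*(-2)) = 44*(2*(-2)) = 44*(-4) = -176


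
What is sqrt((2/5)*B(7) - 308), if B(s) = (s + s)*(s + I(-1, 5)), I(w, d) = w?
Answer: 14*I*sqrt(35)/5 ≈ 16.565*I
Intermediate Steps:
B(s) = 2*s*(-1 + s) (B(s) = (s + s)*(s - 1) = (2*s)*(-1 + s) = 2*s*(-1 + s))
sqrt((2/5)*B(7) - 308) = sqrt((2/5)*(2*7*(-1 + 7)) - 308) = sqrt((2*(1/5))*(2*7*6) - 308) = sqrt((2/5)*84 - 308) = sqrt(168/5 - 308) = sqrt(-1372/5) = 14*I*sqrt(35)/5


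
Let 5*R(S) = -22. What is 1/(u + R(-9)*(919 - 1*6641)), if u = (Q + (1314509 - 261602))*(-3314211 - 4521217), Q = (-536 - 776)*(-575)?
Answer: -5/70805119236096 ≈ -7.0616e-14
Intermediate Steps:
R(S) = -22/5 (R(S) = (⅕)*(-22) = -22/5)
Q = 754400 (Q = -1312*(-575) = 754400)
u = -14161023872396 (u = (754400 + (1314509 - 261602))*(-3314211 - 4521217) = (754400 + 1052907)*(-7835428) = 1807307*(-7835428) = -14161023872396)
1/(u + R(-9)*(919 - 1*6641)) = 1/(-14161023872396 - 22*(919 - 1*6641)/5) = 1/(-14161023872396 - 22*(919 - 6641)/5) = 1/(-14161023872396 - 22/5*(-5722)) = 1/(-14161023872396 + 125884/5) = 1/(-70805119236096/5) = -5/70805119236096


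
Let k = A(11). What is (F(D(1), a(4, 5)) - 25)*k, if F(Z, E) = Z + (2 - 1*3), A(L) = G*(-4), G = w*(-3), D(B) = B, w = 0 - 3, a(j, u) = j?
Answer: 900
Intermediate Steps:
w = -3
G = 9 (G = -3*(-3) = 9)
A(L) = -36 (A(L) = 9*(-4) = -36)
k = -36
F(Z, E) = -1 + Z (F(Z, E) = Z + (2 - 3) = Z - 1 = -1 + Z)
(F(D(1), a(4, 5)) - 25)*k = ((-1 + 1) - 25)*(-36) = (0 - 25)*(-36) = -25*(-36) = 900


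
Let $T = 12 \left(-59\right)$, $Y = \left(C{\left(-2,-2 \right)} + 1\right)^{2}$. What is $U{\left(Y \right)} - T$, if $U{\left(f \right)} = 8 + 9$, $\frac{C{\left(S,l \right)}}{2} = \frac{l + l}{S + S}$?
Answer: $725$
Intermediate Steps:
$C{\left(S,l \right)} = \frac{2 l}{S}$ ($C{\left(S,l \right)} = 2 \frac{l + l}{S + S} = 2 \frac{2 l}{2 S} = 2 \cdot 2 l \frac{1}{2 S} = 2 \frac{l}{S} = \frac{2 l}{S}$)
$Y = 9$ ($Y = \left(2 \left(-2\right) \frac{1}{-2} + 1\right)^{2} = \left(2 \left(-2\right) \left(- \frac{1}{2}\right) + 1\right)^{2} = \left(2 + 1\right)^{2} = 3^{2} = 9$)
$U{\left(f \right)} = 17$
$T = -708$
$U{\left(Y \right)} - T = 17 - -708 = 17 + 708 = 725$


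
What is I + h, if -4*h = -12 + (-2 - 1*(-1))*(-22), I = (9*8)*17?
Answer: 2443/2 ≈ 1221.5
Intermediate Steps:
I = 1224 (I = 72*17 = 1224)
h = -5/2 (h = -(-12 + (-2 - 1*(-1))*(-22))/4 = -(-12 + (-2 + 1)*(-22))/4 = -(-12 - 1*(-22))/4 = -(-12 + 22)/4 = -1/4*10 = -5/2 ≈ -2.5000)
I + h = 1224 - 5/2 = 2443/2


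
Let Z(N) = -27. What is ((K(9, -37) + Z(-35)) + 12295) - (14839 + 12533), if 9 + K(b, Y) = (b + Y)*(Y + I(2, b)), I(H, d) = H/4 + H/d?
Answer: -126875/9 ≈ -14097.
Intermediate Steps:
I(H, d) = H/4 + H/d (I(H, d) = H*(¼) + H/d = H/4 + H/d)
K(b, Y) = -9 + (Y + b)*(½ + Y + 2/b) (K(b, Y) = -9 + (b + Y)*(Y + ((¼)*2 + 2/b)) = -9 + (Y + b)*(Y + (½ + 2/b)) = -9 + (Y + b)*(½ + Y + 2/b))
((K(9, -37) + Z(-35)) + 12295) - (14839 + 12533) = (((-7 + (-37)² + (½)*(-37) + (½)*9 - 37*9 + 2*(-37)/9) - 27) + 12295) - (14839 + 12533) = (((-7 + 1369 - 37/2 + 9/2 - 333 + 2*(-37)*(⅑)) - 27) + 12295) - 1*27372 = (((-7 + 1369 - 37/2 + 9/2 - 333 - 74/9) - 27) + 12295) - 27372 = ((9061/9 - 27) + 12295) - 27372 = (8818/9 + 12295) - 27372 = 119473/9 - 27372 = -126875/9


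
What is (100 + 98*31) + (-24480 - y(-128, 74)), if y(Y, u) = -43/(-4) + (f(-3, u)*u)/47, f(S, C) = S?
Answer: -4013429/188 ≈ -21348.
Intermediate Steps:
y(Y, u) = 43/4 - 3*u/47 (y(Y, u) = -43/(-4) - 3*u/47 = -43*(-¼) - 3*u*(1/47) = 43/4 - 3*u/47)
(100 + 98*31) + (-24480 - y(-128, 74)) = (100 + 98*31) + (-24480 - (43/4 - 3/47*74)) = (100 + 3038) + (-24480 - (43/4 - 222/47)) = 3138 + (-24480 - 1*1133/188) = 3138 + (-24480 - 1133/188) = 3138 - 4603373/188 = -4013429/188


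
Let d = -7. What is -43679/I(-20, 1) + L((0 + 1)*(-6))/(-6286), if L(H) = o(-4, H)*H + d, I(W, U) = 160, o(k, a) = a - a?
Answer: -19611791/71840 ≈ -272.99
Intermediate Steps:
o(k, a) = 0
L(H) = -7 (L(H) = 0*H - 7 = 0 - 7 = -7)
-43679/I(-20, 1) + L((0 + 1)*(-6))/(-6286) = -43679/160 - 7/(-6286) = -43679*1/160 - 7*(-1/6286) = -43679/160 + 1/898 = -19611791/71840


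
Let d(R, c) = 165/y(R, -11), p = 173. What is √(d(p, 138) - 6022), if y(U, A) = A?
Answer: I*√6037 ≈ 77.698*I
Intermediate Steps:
d(R, c) = -15 (d(R, c) = 165/(-11) = 165*(-1/11) = -15)
√(d(p, 138) - 6022) = √(-15 - 6022) = √(-6037) = I*√6037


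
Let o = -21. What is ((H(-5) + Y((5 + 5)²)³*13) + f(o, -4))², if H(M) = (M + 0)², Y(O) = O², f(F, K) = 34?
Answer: 169000000001534000000003481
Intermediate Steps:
H(M) = M²
((H(-5) + Y((5 + 5)²)³*13) + f(o, -4))² = (((-5)² + (((5 + 5)²)²)³*13) + 34)² = ((25 + ((10²)²)³*13) + 34)² = ((25 + (100²)³*13) + 34)² = ((25 + 10000³*13) + 34)² = ((25 + 1000000000000*13) + 34)² = ((25 + 13000000000000) + 34)² = (13000000000025 + 34)² = 13000000000059² = 169000000001534000000003481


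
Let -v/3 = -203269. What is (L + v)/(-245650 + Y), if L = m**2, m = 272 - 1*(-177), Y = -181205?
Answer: -62416/32835 ≈ -1.9009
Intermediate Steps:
m = 449 (m = 272 + 177 = 449)
v = 609807 (v = -3*(-203269) = 609807)
L = 201601 (L = 449**2 = 201601)
(L + v)/(-245650 + Y) = (201601 + 609807)/(-245650 - 181205) = 811408/(-426855) = 811408*(-1/426855) = -62416/32835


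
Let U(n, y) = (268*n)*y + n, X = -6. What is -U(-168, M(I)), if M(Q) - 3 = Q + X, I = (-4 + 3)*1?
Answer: -179928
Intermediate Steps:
I = -1 (I = -1*1 = -1)
M(Q) = -3 + Q (M(Q) = 3 + (Q - 6) = 3 + (-6 + Q) = -3 + Q)
U(n, y) = n + 268*n*y (U(n, y) = 268*n*y + n = n + 268*n*y)
-U(-168, M(I)) = -(-168)*(1 + 268*(-3 - 1)) = -(-168)*(1 + 268*(-4)) = -(-168)*(1 - 1072) = -(-168)*(-1071) = -1*179928 = -179928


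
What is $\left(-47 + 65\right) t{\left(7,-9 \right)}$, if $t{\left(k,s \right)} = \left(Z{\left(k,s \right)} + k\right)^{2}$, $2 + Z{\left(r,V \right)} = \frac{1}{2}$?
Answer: $\frac{1089}{2} \approx 544.5$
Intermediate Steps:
$Z{\left(r,V \right)} = - \frac{3}{2}$ ($Z{\left(r,V \right)} = -2 + \frac{1}{2} = - \frac{3}{2}$)
$t{\left(k,s \right)} = \left(- \frac{3}{2} + k\right)^{2}$
$\left(-47 + 65\right) t{\left(7,-9 \right)} = \left(-47 + 65\right) \frac{\left(-3 + 2 \cdot 7\right)^{2}}{4} = 18 \frac{\left(-3 + 14\right)^{2}}{4} = 18 \frac{11^{2}}{4} = 18 \cdot \frac{1}{4} \cdot 121 = 18 \cdot \frac{121}{4} = \frac{1089}{2}$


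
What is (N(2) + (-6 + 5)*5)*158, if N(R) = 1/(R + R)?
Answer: -1501/2 ≈ -750.50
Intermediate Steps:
N(R) = 1/(2*R)
(N(2) + (-6 + 5)*5)*158 = ((1/2)/2 + (-6 + 5)*5)*158 = ((1/2)*(1/2) - 1*5)*158 = (1/4 - 5)*158 = -19/4*158 = -1501/2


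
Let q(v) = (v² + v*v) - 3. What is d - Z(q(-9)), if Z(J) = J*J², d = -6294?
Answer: -4025973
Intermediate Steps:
q(v) = -3 + 2*v² (q(v) = (v² + v²) - 3 = 2*v² - 3 = -3 + 2*v²)
Z(J) = J³
d - Z(q(-9)) = -6294 - (-3 + 2*(-9)²)³ = -6294 - (-3 + 2*81)³ = -6294 - (-3 + 162)³ = -6294 - 1*159³ = -6294 - 1*4019679 = -6294 - 4019679 = -4025973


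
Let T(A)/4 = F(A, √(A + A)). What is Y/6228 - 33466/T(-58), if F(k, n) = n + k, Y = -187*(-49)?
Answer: 8776057/62280 + 577*I*√29/120 ≈ 140.91 + 25.894*I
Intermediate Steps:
Y = 9163
F(k, n) = k + n
T(A) = 4*A + 4*√2*√A (T(A) = 4*(A + √(A + A)) = 4*(A + √(2*A)) = 4*(A + √2*√A) = 4*A + 4*√2*√A)
Y/6228 - 33466/T(-58) = 9163/6228 - 33466/(4*(-58) + 4*√2*√(-58)) = 9163*(1/6228) - 33466/(-232 + 4*√2*(I*√58)) = 9163/6228 - 33466/(-232 + 8*I*√29)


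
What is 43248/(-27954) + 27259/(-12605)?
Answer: -217856521/58726695 ≈ -3.7097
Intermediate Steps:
43248/(-27954) + 27259/(-12605) = 43248*(-1/27954) + 27259*(-1/12605) = -7208/4659 - 27259/12605 = -217856521/58726695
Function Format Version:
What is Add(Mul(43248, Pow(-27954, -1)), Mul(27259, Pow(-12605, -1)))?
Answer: Rational(-217856521, 58726695) ≈ -3.7097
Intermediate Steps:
Add(Mul(43248, Pow(-27954, -1)), Mul(27259, Pow(-12605, -1))) = Add(Mul(43248, Rational(-1, 27954)), Mul(27259, Rational(-1, 12605))) = Add(Rational(-7208, 4659), Rational(-27259, 12605)) = Rational(-217856521, 58726695)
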